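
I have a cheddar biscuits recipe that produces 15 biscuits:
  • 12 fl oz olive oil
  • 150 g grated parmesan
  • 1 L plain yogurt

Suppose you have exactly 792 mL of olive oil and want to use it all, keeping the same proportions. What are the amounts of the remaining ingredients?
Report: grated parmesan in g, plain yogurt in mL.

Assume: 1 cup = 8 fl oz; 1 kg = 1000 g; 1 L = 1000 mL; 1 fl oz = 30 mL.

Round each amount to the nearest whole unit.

grated parmesan: 330 g; plain yogurt: 2200 mL

The original recipe has 360 mL of olive oil, so the scaling factor is 792 ÷ 360 = 11/5 = 2.2.
grated parmesan: 150 g × 11/5 = 330 g
plain yogurt: 1 L × 11/5 × 1000 mL/L = 2200 mL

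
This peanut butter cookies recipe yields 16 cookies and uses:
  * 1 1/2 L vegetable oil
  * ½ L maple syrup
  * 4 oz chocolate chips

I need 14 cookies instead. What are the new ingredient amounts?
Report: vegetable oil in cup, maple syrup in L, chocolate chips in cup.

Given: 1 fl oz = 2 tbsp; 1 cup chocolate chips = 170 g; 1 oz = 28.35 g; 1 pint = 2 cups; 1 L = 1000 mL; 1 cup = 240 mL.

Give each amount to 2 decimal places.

vegetable oil: 5.47 cup; maple syrup: 0.44 L; chocolate chips: 0.58 cup

Scaling factor: 14/16 = 7/8 = 0.875.
vegetable oil: 1.5 L × 7/8 × 1000 mL/L ÷ 240 mL/cup ≈ 5.47 cup
maple syrup: 0.5 L × 7/8 ≈ 0.44 L
chocolate chips: 4 oz × 7/8 × 28.35 g/oz ÷ 170 g/cup ≈ 0.58 cup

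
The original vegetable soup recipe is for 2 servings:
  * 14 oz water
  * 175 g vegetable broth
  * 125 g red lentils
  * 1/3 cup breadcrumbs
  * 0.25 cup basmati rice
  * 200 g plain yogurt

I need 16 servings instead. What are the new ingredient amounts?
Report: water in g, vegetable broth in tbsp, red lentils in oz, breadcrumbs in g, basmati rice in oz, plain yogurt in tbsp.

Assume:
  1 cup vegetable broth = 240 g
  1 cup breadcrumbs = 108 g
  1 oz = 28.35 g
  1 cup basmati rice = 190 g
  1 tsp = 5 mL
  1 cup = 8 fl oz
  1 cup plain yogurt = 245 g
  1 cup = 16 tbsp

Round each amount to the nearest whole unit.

Scaling factor: 16/2 = 8.
water: 14 oz × 8 × 28.35 g/oz ≈ 3175 g
vegetable broth: 175 g × 8 ÷ 240 g/cup × 16 tbsp/cup ≈ 93 tbsp
red lentils: 125 g × 8 ÷ 28.35 g/oz ≈ 35 oz
breadcrumbs: 1/3 cup × 8 × 108 g/cup = 288 g
basmati rice: 0.25 cup × 8 × 190 g/cup ÷ 28.35 g/oz ≈ 13 oz
plain yogurt: 200 g × 8 ÷ 245 g/cup × 16 tbsp/cup ≈ 104 tbsp

water: 3175 g; vegetable broth: 93 tbsp; red lentils: 35 oz; breadcrumbs: 288 g; basmati rice: 13 oz; plain yogurt: 104 tbsp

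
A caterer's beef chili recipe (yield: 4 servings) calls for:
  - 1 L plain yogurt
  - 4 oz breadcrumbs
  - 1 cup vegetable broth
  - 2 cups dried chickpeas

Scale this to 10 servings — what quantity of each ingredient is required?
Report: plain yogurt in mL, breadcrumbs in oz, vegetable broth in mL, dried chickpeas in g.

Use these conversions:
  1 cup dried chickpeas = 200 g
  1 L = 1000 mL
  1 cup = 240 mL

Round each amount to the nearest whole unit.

Scaling factor: 10/4 = 5/2 = 2.5.
plain yogurt: 1 L × 5/2 × 1000 mL/L = 2500 mL
breadcrumbs: 4 oz × 5/2 = 10 oz
vegetable broth: 1 cup × 5/2 × 240 mL/cup = 600 mL
dried chickpeas: 2 cup × 5/2 × 200 g/cup = 1000 g

plain yogurt: 2500 mL; breadcrumbs: 10 oz; vegetable broth: 600 mL; dried chickpeas: 1000 g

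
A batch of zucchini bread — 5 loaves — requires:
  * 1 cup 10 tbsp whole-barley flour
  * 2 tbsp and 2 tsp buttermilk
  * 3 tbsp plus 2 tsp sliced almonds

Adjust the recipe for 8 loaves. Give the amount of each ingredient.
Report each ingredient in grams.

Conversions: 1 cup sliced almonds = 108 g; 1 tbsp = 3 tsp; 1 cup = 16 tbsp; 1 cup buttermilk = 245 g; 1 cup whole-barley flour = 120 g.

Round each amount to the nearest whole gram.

whole-barley flour: 312 g; buttermilk: 65 g; sliced almonds: 40 g

Scaling factor: 8/5 = 1.6.
whole-barley flour: (1 cup + 10 tbsp = 1.625 cup) × 8/5 × 120 g/cup = 312 g
buttermilk: (2 tbsp + 2 tsp = 8/3 tbsp) × 8/5 ÷ 16 tbsp/cup × 245 g/cup ≈ 65 g
sliced almonds: (3 tbsp + 2 tsp = 11/3 tbsp) × 8/5 ÷ 16 tbsp/cup × 108 g/cup ≈ 40 g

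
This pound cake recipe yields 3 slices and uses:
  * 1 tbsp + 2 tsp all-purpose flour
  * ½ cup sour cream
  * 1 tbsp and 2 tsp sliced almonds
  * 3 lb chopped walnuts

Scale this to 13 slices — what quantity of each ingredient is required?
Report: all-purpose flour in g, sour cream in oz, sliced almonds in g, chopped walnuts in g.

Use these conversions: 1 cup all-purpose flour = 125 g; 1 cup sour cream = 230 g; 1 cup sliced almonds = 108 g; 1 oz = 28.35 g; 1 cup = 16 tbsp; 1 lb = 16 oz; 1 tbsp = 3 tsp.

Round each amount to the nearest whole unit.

Scaling factor: 13/3.
all-purpose flour: (1 tbsp + 2 tsp = 5/3 tbsp) × 13/3 ÷ 16 tbsp/cup × 125 g/cup ≈ 56 g
sour cream: 0.5 cup × 13/3 × 230 g/cup ÷ 28.35 g/oz ≈ 18 oz
sliced almonds: (1 tbsp + 2 tsp = 5/3 tbsp) × 13/3 ÷ 16 tbsp/cup × 108 g/cup ≈ 49 g
chopped walnuts: 3 lb × 13/3 × 16 oz/lb × 28.35 g/oz ≈ 5897 g

all-purpose flour: 56 g; sour cream: 18 oz; sliced almonds: 49 g; chopped walnuts: 5897 g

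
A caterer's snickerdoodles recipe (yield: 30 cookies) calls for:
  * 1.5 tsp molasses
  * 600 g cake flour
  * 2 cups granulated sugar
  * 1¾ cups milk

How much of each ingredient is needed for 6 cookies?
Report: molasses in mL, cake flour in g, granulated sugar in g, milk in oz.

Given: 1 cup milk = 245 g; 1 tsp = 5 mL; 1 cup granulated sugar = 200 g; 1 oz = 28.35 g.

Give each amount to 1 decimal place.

molasses: 1.5 mL; cake flour: 120.0 g; granulated sugar: 80.0 g; milk: 3.0 oz

Scaling factor: 6/30 = 1/5 = 0.2.
molasses: 1.5 tsp × 1/5 × 5 mL/tsp = 1.5 mL
cake flour: 600 g × 1/5 = 120.0 g
granulated sugar: 2 cup × 1/5 × 200 g/cup = 80.0 g
milk: 1.75 cup × 1/5 × 245 g/cup ÷ 28.35 g/oz ≈ 3.0 oz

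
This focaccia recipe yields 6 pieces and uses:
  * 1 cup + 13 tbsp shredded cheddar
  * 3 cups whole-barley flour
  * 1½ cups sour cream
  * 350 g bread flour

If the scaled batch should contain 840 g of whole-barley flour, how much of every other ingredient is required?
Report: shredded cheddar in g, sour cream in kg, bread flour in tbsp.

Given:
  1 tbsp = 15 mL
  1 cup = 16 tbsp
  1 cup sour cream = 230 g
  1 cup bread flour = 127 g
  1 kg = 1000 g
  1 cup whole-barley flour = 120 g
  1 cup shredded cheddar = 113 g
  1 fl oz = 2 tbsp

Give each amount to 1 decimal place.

The original recipe has 360 g of whole-barley flour, so the scaling factor is 840 ÷ 360 = 7/3.
shredded cheddar: (1 cup + 13 tbsp = 1.8125 cup) × 7/3 × 113 g/cup ≈ 477.9 g
sour cream: 1.5 cup × 7/3 × 230 g/cup ÷ 1000 g/kg ≈ 0.8 kg
bread flour: 350 g × 7/3 ÷ 127 g/cup × 16 tbsp/cup ≈ 102.9 tbsp

shredded cheddar: 477.9 g; sour cream: 0.8 kg; bread flour: 102.9 tbsp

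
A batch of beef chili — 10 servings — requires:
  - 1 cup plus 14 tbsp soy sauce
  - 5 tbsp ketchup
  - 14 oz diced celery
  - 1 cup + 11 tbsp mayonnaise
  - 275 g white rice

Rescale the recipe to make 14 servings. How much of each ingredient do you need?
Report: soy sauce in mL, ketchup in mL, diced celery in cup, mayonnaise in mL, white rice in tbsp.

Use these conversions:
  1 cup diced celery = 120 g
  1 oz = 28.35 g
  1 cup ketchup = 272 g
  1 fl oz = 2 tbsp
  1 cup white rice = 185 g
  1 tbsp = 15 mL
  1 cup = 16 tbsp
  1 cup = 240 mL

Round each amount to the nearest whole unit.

Scaling factor: 14/10 = 7/5 = 1.4.
soy sauce: (1 cup + 14 tbsp = 1.875 cup) × 7/5 × 240 mL/cup = 630 mL
ketchup: 5 tbsp × 7/5 × 15 mL/tbsp = 105 mL
diced celery: 14 oz × 7/5 × 28.35 g/oz ÷ 120 g/cup ≈ 5 cup
mayonnaise: (1 cup + 11 tbsp = 1.6875 cup) × 7/5 × 240 mL/cup = 567 mL
white rice: 275 g × 7/5 ÷ 185 g/cup × 16 tbsp/cup ≈ 33 tbsp

soy sauce: 630 mL; ketchup: 105 mL; diced celery: 5 cup; mayonnaise: 567 mL; white rice: 33 tbsp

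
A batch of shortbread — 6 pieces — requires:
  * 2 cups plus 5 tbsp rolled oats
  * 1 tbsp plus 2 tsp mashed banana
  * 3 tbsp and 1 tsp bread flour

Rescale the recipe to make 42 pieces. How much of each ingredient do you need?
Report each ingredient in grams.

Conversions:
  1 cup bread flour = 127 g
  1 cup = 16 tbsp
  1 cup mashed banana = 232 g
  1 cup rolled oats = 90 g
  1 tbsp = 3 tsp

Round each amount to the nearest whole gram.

rolled oats: 1457 g; mashed banana: 169 g; bread flour: 185 g

Scaling factor: 42/6 = 7.
rolled oats: (2 cup + 5 tbsp = 2.3125 cup) × 7 × 90 g/cup ≈ 1457 g
mashed banana: (1 tbsp + 2 tsp = 5/3 tbsp) × 7 ÷ 16 tbsp/cup × 232 g/cup ≈ 169 g
bread flour: (3 tbsp + 1 tsp = 10/3 tbsp) × 7 ÷ 16 tbsp/cup × 127 g/cup ≈ 185 g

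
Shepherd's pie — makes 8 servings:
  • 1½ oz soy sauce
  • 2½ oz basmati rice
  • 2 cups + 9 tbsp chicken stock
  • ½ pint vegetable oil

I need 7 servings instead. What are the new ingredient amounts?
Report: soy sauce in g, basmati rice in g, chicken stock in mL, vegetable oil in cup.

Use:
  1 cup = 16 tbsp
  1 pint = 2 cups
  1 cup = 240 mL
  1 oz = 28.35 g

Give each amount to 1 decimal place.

soy sauce: 37.2 g; basmati rice: 62.0 g; chicken stock: 538.1 mL; vegetable oil: 0.9 cup

Scaling factor: 7/8 = 0.875.
soy sauce: 1.5 oz × 7/8 × 28.35 g/oz ≈ 37.2 g
basmati rice: 2.5 oz × 7/8 × 28.35 g/oz ≈ 62.0 g
chicken stock: (2 cup + 9 tbsp = 2.5625 cup) × 7/8 × 240 mL/cup ≈ 538.1 mL
vegetable oil: 0.5 pint × 7/8 × 2 cup/pint ≈ 0.9 cup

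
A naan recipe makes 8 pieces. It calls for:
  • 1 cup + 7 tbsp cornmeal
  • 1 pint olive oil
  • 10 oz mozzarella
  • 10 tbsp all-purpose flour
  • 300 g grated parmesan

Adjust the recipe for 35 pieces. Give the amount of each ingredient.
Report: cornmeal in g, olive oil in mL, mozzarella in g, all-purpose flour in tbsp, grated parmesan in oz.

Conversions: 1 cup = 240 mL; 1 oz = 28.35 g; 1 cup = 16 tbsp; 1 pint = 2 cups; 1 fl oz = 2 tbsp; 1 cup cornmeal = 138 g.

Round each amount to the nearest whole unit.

cornmeal: 868 g; olive oil: 2100 mL; mozzarella: 1240 g; all-purpose flour: 44 tbsp; grated parmesan: 46 oz

Scaling factor: 35/8 = 4.375.
cornmeal: (1 cup + 7 tbsp = 1.4375 cup) × 35/8 × 138 g/cup ≈ 868 g
olive oil: 1 pint × 35/8 × 2 cup/pint × 240 mL/cup = 2100 mL
mozzarella: 10 oz × 35/8 × 28.35 g/oz ≈ 1240 g
all-purpose flour: 10 tbsp × 35/8 ≈ 44 tbsp
grated parmesan: 300 g × 35/8 ÷ 28.35 g/oz ≈ 46 oz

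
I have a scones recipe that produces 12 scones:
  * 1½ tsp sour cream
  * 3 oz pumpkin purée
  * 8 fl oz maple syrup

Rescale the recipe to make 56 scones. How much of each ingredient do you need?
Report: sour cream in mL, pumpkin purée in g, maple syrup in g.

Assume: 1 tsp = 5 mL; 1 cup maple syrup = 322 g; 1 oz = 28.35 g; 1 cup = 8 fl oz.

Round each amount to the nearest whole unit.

Scaling factor: 56/12 = 14/3.
sour cream: 1.5 tsp × 14/3 × 5 mL/tsp = 35 mL
pumpkin purée: 3 oz × 14/3 × 28.35 g/oz ≈ 397 g
maple syrup: 8 fl oz × 14/3 ÷ 8 fl oz/cup × 322 g/cup ≈ 1503 g

sour cream: 35 mL; pumpkin purée: 397 g; maple syrup: 1503 g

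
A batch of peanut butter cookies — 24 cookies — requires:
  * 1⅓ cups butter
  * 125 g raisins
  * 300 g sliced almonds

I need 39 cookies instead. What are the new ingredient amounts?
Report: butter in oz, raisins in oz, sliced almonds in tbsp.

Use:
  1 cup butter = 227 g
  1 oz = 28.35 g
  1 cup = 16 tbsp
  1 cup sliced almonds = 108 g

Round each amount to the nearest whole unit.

Scaling factor: 39/24 = 13/8 = 1.625.
butter: 4/3 cup × 13/8 × 227 g/cup ÷ 28.35 g/oz ≈ 17 oz
raisins: 125 g × 13/8 ÷ 28.35 g/oz ≈ 7 oz
sliced almonds: 300 g × 13/8 ÷ 108 g/cup × 16 tbsp/cup ≈ 72 tbsp

butter: 17 oz; raisins: 7 oz; sliced almonds: 72 tbsp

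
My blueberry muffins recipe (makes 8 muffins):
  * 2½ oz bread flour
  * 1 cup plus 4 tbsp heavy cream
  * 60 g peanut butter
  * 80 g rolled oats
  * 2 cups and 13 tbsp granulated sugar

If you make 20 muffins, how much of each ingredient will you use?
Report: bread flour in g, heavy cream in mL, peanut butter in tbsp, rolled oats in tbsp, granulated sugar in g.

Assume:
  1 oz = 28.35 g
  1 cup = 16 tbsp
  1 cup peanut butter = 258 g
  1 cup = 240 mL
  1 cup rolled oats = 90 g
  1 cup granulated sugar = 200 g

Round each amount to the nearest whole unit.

bread flour: 177 g; heavy cream: 750 mL; peanut butter: 9 tbsp; rolled oats: 36 tbsp; granulated sugar: 1406 g

Scaling factor: 20/8 = 5/2 = 2.5.
bread flour: 2.5 oz × 5/2 × 28.35 g/oz ≈ 177 g
heavy cream: (1 cup + 4 tbsp = 1.25 cup) × 5/2 × 240 mL/cup = 750 mL
peanut butter: 60 g × 5/2 ÷ 258 g/cup × 16 tbsp/cup ≈ 9 tbsp
rolled oats: 80 g × 5/2 ÷ 90 g/cup × 16 tbsp/cup ≈ 36 tbsp
granulated sugar: (2 cup + 13 tbsp = 2.8125 cup) × 5/2 × 200 g/cup ≈ 1406 g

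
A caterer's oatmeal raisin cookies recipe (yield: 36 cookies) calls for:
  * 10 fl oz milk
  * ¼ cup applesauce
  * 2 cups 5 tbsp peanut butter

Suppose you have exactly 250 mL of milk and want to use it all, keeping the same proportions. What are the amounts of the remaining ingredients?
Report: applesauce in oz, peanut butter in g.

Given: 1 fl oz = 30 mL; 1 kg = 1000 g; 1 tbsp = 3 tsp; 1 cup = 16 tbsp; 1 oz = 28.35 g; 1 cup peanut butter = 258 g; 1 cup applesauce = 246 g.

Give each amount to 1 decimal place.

applesauce: 1.8 oz; peanut butter: 497.2 g

The original recipe has 300 mL of milk, so the scaling factor is 250 ÷ 300 = 5/6.
applesauce: 0.25 cup × 5/6 × 246 g/cup ÷ 28.35 g/oz ≈ 1.8 oz
peanut butter: (2 cup + 5 tbsp = 2.3125 cup) × 5/6 × 258 g/cup ≈ 497.2 g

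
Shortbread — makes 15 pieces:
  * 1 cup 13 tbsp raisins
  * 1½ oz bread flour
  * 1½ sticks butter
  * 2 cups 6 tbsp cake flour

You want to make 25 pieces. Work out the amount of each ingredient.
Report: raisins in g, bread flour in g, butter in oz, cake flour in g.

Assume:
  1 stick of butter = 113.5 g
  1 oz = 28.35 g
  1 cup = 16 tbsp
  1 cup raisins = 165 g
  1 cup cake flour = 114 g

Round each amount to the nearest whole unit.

raisins: 498 g; bread flour: 71 g; butter: 10 oz; cake flour: 451 g

Scaling factor: 25/15 = 5/3.
raisins: (1 cup + 13 tbsp = 1.8125 cup) × 5/3 × 165 g/cup ≈ 498 g
bread flour: 1.5 oz × 5/3 × 28.35 g/oz ≈ 71 g
butter: 1.5 stick × 5/3 × 113.5 g/stick ÷ 28.35 g/oz ≈ 10 oz
cake flour: (2 cup + 6 tbsp = 2.375 cup) × 5/3 × 114 g/cup ≈ 451 g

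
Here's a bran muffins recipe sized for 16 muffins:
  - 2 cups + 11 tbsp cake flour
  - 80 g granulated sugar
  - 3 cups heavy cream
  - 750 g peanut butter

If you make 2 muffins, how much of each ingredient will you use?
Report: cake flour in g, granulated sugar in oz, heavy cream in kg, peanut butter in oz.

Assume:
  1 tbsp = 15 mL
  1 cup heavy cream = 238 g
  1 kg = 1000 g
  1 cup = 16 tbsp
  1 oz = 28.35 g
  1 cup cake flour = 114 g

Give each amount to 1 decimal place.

cake flour: 38.3 g; granulated sugar: 0.4 oz; heavy cream: 0.1 kg; peanut butter: 3.3 oz

Scaling factor: 2/16 = 1/8 = 0.125.
cake flour: (2 cup + 11 tbsp = 2.6875 cup) × 1/8 × 114 g/cup ≈ 38.3 g
granulated sugar: 80 g × 1/8 ÷ 28.35 g/oz ≈ 0.4 oz
heavy cream: 3 cup × 1/8 × 238 g/cup ÷ 1000 g/kg ≈ 0.1 kg
peanut butter: 750 g × 1/8 ÷ 28.35 g/oz ≈ 3.3 oz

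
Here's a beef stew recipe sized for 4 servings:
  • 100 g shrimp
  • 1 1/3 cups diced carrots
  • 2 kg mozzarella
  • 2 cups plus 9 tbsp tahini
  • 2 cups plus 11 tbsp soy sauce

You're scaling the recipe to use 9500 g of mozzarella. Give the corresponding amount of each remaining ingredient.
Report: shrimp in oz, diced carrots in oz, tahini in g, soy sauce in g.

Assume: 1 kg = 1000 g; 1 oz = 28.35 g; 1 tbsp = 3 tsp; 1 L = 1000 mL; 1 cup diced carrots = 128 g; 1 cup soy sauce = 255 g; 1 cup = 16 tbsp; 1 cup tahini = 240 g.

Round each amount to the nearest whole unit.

The original recipe has 2000 g of mozzarella, so the scaling factor is 9500 ÷ 2000 = 19/4 = 4.75.
shrimp: 100 g × 19/4 ÷ 28.35 g/oz ≈ 17 oz
diced carrots: 4/3 cup × 19/4 × 128 g/cup ÷ 28.35 g/oz ≈ 29 oz
tahini: (2 cup + 9 tbsp = 2.5625 cup) × 19/4 × 240 g/cup ≈ 2921 g
soy sauce: (2 cup + 11 tbsp = 2.6875 cup) × 19/4 × 255 g/cup ≈ 3255 g

shrimp: 17 oz; diced carrots: 29 oz; tahini: 2921 g; soy sauce: 3255 g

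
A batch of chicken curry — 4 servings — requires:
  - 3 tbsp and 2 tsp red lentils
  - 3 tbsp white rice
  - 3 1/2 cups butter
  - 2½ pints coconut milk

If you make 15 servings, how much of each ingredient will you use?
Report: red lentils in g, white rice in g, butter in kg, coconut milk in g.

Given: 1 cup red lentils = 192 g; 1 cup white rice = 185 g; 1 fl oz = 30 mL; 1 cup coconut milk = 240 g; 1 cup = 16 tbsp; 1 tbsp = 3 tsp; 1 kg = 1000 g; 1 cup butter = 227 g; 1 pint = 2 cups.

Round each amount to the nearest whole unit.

red lentils: 165 g; white rice: 130 g; butter: 3 kg; coconut milk: 4500 g

Scaling factor: 15/4 = 3.75.
red lentils: (3 tbsp + 2 tsp = 11/3 tbsp) × 15/4 ÷ 16 tbsp/cup × 192 g/cup = 165 g
white rice: 3 tbsp × 15/4 ÷ 16 tbsp/cup × 185 g/cup ≈ 130 g
butter: 3.5 cup × 15/4 × 227 g/cup ÷ 1000 g/kg ≈ 3 kg
coconut milk: 2.5 pint × 15/4 × 2 cup/pint × 240 g/cup = 4500 g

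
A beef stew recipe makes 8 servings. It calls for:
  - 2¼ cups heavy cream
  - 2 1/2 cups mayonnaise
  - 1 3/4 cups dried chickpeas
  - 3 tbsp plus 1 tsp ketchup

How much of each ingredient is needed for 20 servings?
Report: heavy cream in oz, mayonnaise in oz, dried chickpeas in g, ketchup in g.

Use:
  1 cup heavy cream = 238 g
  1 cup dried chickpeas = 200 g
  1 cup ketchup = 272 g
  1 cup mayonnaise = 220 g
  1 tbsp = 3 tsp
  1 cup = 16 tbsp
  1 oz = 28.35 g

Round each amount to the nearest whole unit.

heavy cream: 47 oz; mayonnaise: 49 oz; dried chickpeas: 875 g; ketchup: 142 g

Scaling factor: 20/8 = 5/2 = 2.5.
heavy cream: 2.25 cup × 5/2 × 238 g/cup ÷ 28.35 g/oz ≈ 47 oz
mayonnaise: 2.5 cup × 5/2 × 220 g/cup ÷ 28.35 g/oz ≈ 49 oz
dried chickpeas: 1.75 cup × 5/2 × 200 g/cup = 875 g
ketchup: (3 tbsp + 1 tsp = 10/3 tbsp) × 5/2 ÷ 16 tbsp/cup × 272 g/cup ≈ 142 g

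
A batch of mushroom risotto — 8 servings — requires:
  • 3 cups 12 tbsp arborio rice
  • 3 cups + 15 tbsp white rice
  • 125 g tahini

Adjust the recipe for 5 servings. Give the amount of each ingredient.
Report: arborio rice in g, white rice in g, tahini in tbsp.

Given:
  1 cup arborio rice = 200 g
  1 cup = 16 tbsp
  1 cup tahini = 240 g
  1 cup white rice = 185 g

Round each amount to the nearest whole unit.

arborio rice: 469 g; white rice: 455 g; tahini: 5 tbsp

Scaling factor: 5/8 = 0.625.
arborio rice: (3 cup + 12 tbsp = 3.75 cup) × 5/8 × 200 g/cup ≈ 469 g
white rice: (3 cup + 15 tbsp = 3.9375 cup) × 5/8 × 185 g/cup ≈ 455 g
tahini: 125 g × 5/8 ÷ 240 g/cup × 16 tbsp/cup ≈ 5 tbsp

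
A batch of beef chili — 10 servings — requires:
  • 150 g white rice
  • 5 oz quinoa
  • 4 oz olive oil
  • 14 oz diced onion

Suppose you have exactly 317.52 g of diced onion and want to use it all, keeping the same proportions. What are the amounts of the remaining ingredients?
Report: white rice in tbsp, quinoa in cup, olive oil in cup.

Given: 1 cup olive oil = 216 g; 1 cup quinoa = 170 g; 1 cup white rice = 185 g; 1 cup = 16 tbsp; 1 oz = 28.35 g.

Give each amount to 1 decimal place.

The original recipe has 396.9 g of diced onion, so the scaling factor is 317.52 ÷ 396.9 = 4/5 = 0.8.
white rice: 150 g × 4/5 ÷ 185 g/cup × 16 tbsp/cup ≈ 10.4 tbsp
quinoa: 5 oz × 4/5 × 28.35 g/oz ÷ 170 g/cup ≈ 0.7 cup
olive oil: 4 oz × 4/5 × 28.35 g/oz ÷ 216 g/cup ≈ 0.4 cup

white rice: 10.4 tbsp; quinoa: 0.7 cup; olive oil: 0.4 cup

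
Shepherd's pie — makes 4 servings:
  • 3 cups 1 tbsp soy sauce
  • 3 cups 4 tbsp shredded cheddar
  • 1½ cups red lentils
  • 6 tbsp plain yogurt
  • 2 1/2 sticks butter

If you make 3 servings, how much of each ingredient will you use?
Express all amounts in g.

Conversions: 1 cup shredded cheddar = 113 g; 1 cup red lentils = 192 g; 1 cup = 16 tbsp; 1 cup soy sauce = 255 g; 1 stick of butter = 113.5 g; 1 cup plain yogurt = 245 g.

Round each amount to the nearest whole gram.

soy sauce: 586 g; shredded cheddar: 275 g; red lentils: 216 g; plain yogurt: 69 g; butter: 213 g

Scaling factor: 3/4 = 0.75.
soy sauce: (3 cup + 1 tbsp = 3.0625 cup) × 3/4 × 255 g/cup ≈ 586 g
shredded cheddar: (3 cup + 4 tbsp = 3.25 cup) × 3/4 × 113 g/cup ≈ 275 g
red lentils: 1.5 cup × 3/4 × 192 g/cup = 216 g
plain yogurt: 6 tbsp × 3/4 ÷ 16 tbsp/cup × 245 g/cup ≈ 69 g
butter: 2.5 stick × 3/4 × 113.5 g/stick ≈ 213 g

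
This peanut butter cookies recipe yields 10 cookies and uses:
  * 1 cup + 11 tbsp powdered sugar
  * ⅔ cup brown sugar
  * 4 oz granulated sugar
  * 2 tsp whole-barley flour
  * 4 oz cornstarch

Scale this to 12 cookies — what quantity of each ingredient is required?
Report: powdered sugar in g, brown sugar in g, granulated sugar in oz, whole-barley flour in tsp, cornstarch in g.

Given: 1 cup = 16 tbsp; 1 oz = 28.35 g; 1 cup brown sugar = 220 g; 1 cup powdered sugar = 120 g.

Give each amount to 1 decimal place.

Scaling factor: 12/10 = 6/5 = 1.2.
powdered sugar: (1 cup + 11 tbsp = 1.6875 cup) × 6/5 × 120 g/cup = 243.0 g
brown sugar: 2/3 cup × 6/5 × 220 g/cup = 176.0 g
granulated sugar: 4 oz × 6/5 = 4.8 oz
whole-barley flour: 2 tsp × 6/5 = 2.4 tsp
cornstarch: 4 oz × 6/5 × 28.35 g/oz ≈ 136.1 g

powdered sugar: 243.0 g; brown sugar: 176.0 g; granulated sugar: 4.8 oz; whole-barley flour: 2.4 tsp; cornstarch: 136.1 g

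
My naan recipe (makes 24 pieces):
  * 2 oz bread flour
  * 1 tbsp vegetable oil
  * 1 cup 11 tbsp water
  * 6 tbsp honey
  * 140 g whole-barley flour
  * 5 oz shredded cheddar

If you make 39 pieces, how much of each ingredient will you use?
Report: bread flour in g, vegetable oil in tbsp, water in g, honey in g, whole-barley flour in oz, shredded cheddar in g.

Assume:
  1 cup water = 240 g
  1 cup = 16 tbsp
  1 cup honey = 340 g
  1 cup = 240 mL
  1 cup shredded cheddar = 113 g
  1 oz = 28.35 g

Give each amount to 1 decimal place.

bread flour: 92.1 g; vegetable oil: 1.6 tbsp; water: 658.1 g; honey: 207.2 g; whole-barley flour: 8.0 oz; shredded cheddar: 230.3 g

Scaling factor: 39/24 = 13/8 = 1.625.
bread flour: 2 oz × 13/8 × 28.35 g/oz ≈ 92.1 g
vegetable oil: 1 tbsp × 13/8 ≈ 1.6 tbsp
water: (1 cup + 11 tbsp = 1.6875 cup) × 13/8 × 240 g/cup ≈ 658.1 g
honey: 6 tbsp × 13/8 ÷ 16 tbsp/cup × 340 g/cup ≈ 207.2 g
whole-barley flour: 140 g × 13/8 ÷ 28.35 g/oz ≈ 8.0 oz
shredded cheddar: 5 oz × 13/8 × 28.35 g/oz ≈ 230.3 g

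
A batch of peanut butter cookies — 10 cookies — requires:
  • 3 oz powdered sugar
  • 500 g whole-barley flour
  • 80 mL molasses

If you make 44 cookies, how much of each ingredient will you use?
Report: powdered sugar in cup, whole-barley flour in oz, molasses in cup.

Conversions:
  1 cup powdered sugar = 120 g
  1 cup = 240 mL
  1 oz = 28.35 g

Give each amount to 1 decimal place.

Scaling factor: 44/10 = 22/5 = 4.4.
powdered sugar: 3 oz × 22/5 × 28.35 g/oz ÷ 120 g/cup ≈ 3.1 cup
whole-barley flour: 500 g × 22/5 ÷ 28.35 g/oz ≈ 77.6 oz
molasses: 80 mL × 22/5 ÷ 240 mL/cup ≈ 1.5 cup

powdered sugar: 3.1 cup; whole-barley flour: 77.6 oz; molasses: 1.5 cup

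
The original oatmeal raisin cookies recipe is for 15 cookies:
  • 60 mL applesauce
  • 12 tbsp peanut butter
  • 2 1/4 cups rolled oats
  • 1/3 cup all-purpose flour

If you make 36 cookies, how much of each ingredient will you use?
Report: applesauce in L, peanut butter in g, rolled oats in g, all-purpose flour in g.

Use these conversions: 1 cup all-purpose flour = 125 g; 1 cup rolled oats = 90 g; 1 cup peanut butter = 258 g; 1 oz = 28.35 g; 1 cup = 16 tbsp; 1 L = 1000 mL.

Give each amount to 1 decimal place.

applesauce: 0.1 L; peanut butter: 464.4 g; rolled oats: 486.0 g; all-purpose flour: 100.0 g

Scaling factor: 36/15 = 12/5 = 2.4.
applesauce: 60 mL × 12/5 ÷ 1000 mL/L ≈ 0.1 L
peanut butter: 12 tbsp × 12/5 ÷ 16 tbsp/cup × 258 g/cup = 464.4 g
rolled oats: 2.25 cup × 12/5 × 90 g/cup = 486.0 g
all-purpose flour: 1/3 cup × 12/5 × 125 g/cup = 100.0 g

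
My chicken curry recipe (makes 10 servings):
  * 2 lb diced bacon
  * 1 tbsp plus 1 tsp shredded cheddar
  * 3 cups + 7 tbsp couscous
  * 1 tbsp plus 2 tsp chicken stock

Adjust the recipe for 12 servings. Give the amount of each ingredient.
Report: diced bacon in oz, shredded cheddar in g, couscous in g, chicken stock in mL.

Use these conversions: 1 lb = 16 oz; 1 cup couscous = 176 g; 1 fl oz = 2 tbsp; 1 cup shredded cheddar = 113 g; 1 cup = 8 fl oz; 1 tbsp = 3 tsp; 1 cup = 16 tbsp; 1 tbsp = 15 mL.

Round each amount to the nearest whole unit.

diced bacon: 38 oz; shredded cheddar: 11 g; couscous: 726 g; chicken stock: 30 mL

Scaling factor: 12/10 = 6/5 = 1.2.
diced bacon: 2 lb × 6/5 × 16 oz/lb ≈ 38 oz
shredded cheddar: (1 tbsp + 1 tsp = 4/3 tbsp) × 6/5 ÷ 16 tbsp/cup × 113 g/cup ≈ 11 g
couscous: (3 cup + 7 tbsp = 3.4375 cup) × 6/5 × 176 g/cup = 726 g
chicken stock: (1 tbsp + 2 tsp = 5/3 tbsp) × 6/5 × 15 mL/tbsp = 30 mL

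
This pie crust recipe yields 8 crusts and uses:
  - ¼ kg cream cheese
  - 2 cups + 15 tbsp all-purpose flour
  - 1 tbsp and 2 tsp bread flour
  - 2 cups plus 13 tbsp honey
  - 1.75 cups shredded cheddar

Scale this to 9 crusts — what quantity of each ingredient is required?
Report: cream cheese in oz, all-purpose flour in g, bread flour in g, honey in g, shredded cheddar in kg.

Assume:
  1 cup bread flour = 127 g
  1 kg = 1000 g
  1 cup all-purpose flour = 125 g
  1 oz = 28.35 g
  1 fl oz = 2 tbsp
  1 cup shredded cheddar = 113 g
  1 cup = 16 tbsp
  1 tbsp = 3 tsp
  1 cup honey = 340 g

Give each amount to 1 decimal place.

Scaling factor: 9/8 = 1.125.
cream cheese: 0.25 kg × 9/8 × 1000 g/kg ÷ 28.35 g/oz ≈ 9.9 oz
all-purpose flour: (2 cup + 15 tbsp = 2.9375 cup) × 9/8 × 125 g/cup ≈ 413.1 g
bread flour: (1 tbsp + 2 tsp = 5/3 tbsp) × 9/8 ÷ 16 tbsp/cup × 127 g/cup ≈ 14.9 g
honey: (2 cup + 13 tbsp = 2.8125 cup) × 9/8 × 340 g/cup ≈ 1075.8 g
shredded cheddar: 1.75 cup × 9/8 × 113 g/cup ÷ 1000 g/kg ≈ 0.2 kg

cream cheese: 9.9 oz; all-purpose flour: 413.1 g; bread flour: 14.9 g; honey: 1075.8 g; shredded cheddar: 0.2 kg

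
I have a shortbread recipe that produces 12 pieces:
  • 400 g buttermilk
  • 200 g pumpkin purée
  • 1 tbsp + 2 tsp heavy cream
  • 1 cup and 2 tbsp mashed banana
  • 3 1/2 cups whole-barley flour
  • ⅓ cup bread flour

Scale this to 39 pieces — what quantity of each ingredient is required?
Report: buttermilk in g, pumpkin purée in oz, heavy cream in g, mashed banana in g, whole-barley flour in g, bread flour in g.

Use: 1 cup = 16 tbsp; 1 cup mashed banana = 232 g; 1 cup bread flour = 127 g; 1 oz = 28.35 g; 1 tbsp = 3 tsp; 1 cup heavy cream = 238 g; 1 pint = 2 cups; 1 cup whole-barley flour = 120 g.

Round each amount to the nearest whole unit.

buttermilk: 1300 g; pumpkin purée: 23 oz; heavy cream: 81 g; mashed banana: 848 g; whole-barley flour: 1365 g; bread flour: 138 g

Scaling factor: 39/12 = 13/4 = 3.25.
buttermilk: 400 g × 13/4 = 1300 g
pumpkin purée: 200 g × 13/4 ÷ 28.35 g/oz ≈ 23 oz
heavy cream: (1 tbsp + 2 tsp = 5/3 tbsp) × 13/4 ÷ 16 tbsp/cup × 238 g/cup ≈ 81 g
mashed banana: (1 cup + 2 tbsp = 1.125 cup) × 13/4 × 232 g/cup ≈ 848 g
whole-barley flour: 3.5 cup × 13/4 × 120 g/cup = 1365 g
bread flour: 1/3 cup × 13/4 × 127 g/cup ≈ 138 g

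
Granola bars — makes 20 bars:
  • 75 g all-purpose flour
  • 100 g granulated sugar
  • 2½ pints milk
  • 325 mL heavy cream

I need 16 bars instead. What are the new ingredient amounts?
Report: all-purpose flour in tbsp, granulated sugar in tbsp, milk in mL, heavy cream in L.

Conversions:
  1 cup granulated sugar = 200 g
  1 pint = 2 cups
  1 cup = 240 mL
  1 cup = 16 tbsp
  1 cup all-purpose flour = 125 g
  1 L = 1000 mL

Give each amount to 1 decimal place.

Scaling factor: 16/20 = 4/5 = 0.8.
all-purpose flour: 75 g × 4/5 ÷ 125 g/cup × 16 tbsp/cup ≈ 7.7 tbsp
granulated sugar: 100 g × 4/5 ÷ 200 g/cup × 16 tbsp/cup = 6.4 tbsp
milk: 2.5 pint × 4/5 × 2 cup/pint × 240 mL/cup = 960.0 mL
heavy cream: 325 mL × 4/5 ÷ 1000 mL/L ≈ 0.3 L

all-purpose flour: 7.7 tbsp; granulated sugar: 6.4 tbsp; milk: 960.0 mL; heavy cream: 0.3 L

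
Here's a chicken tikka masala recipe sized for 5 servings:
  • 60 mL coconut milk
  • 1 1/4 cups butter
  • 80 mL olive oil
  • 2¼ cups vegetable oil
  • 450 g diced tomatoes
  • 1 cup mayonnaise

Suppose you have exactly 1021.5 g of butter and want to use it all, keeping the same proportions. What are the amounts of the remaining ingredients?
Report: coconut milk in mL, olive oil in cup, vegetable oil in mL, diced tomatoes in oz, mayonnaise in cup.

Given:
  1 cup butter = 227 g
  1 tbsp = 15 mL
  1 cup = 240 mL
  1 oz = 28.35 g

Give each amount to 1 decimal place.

The original recipe has 283.75 g of butter, so the scaling factor is 1021.5 ÷ 283.75 = 18/5 = 3.6.
coconut milk: 60 mL × 18/5 = 216.0 mL
olive oil: 80 mL × 18/5 ÷ 240 mL/cup = 1.2 cup
vegetable oil: 2.25 cup × 18/5 × 240 mL/cup = 1944.0 mL
diced tomatoes: 450 g × 18/5 ÷ 28.35 g/oz ≈ 57.1 oz
mayonnaise: 1 cup × 18/5 = 3.6 cup

coconut milk: 216.0 mL; olive oil: 1.2 cup; vegetable oil: 1944.0 mL; diced tomatoes: 57.1 oz; mayonnaise: 3.6 cup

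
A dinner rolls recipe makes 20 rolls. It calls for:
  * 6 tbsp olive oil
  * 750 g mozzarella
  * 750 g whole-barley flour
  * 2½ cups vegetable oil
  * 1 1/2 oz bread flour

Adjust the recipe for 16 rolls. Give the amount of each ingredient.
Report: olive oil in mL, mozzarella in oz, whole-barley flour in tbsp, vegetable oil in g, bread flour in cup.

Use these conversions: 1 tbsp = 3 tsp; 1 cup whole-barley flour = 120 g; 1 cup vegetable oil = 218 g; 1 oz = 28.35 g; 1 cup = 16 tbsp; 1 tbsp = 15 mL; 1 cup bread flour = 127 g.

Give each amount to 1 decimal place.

Scaling factor: 16/20 = 4/5 = 0.8.
olive oil: 6 tbsp × 4/5 × 15 mL/tbsp = 72.0 mL
mozzarella: 750 g × 4/5 ÷ 28.35 g/oz ≈ 21.2 oz
whole-barley flour: 750 g × 4/5 ÷ 120 g/cup × 16 tbsp/cup = 80.0 tbsp
vegetable oil: 2.5 cup × 4/5 × 218 g/cup = 436.0 g
bread flour: 1.5 oz × 4/5 × 28.35 g/oz ÷ 127 g/cup ≈ 0.3 cup

olive oil: 72.0 mL; mozzarella: 21.2 oz; whole-barley flour: 80.0 tbsp; vegetable oil: 436.0 g; bread flour: 0.3 cup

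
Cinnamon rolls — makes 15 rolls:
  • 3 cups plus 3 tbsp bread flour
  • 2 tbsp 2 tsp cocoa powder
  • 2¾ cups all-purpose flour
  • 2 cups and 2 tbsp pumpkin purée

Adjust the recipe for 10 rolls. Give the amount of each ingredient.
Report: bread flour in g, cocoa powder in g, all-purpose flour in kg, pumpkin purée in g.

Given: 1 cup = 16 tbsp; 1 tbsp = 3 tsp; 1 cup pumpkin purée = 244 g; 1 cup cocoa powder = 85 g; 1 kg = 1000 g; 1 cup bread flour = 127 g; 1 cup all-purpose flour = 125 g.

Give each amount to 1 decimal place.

bread flour: 269.9 g; cocoa powder: 9.4 g; all-purpose flour: 0.2 kg; pumpkin purée: 345.7 g

Scaling factor: 10/15 = 2/3.
bread flour: (3 cup + 3 tbsp = 3.1875 cup) × 2/3 × 127 g/cup ≈ 269.9 g
cocoa powder: (2 tbsp + 2 tsp = 8/3 tbsp) × 2/3 ÷ 16 tbsp/cup × 85 g/cup ≈ 9.4 g
all-purpose flour: 2.75 cup × 2/3 × 125 g/cup ÷ 1000 g/kg ≈ 0.2 kg
pumpkin purée: (2 cup + 2 tbsp = 2.125 cup) × 2/3 × 244 g/cup ≈ 345.7 g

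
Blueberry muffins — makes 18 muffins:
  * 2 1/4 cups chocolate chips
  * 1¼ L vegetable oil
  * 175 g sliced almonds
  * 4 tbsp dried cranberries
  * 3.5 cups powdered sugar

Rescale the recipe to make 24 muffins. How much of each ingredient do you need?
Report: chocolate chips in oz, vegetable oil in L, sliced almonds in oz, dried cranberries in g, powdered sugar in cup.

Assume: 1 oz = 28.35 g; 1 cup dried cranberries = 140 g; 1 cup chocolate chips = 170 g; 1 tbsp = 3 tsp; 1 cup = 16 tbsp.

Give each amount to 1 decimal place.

chocolate chips: 18.0 oz; vegetable oil: 1.7 L; sliced almonds: 8.2 oz; dried cranberries: 46.7 g; powdered sugar: 4.7 cup

Scaling factor: 24/18 = 4/3.
chocolate chips: 2.25 cup × 4/3 × 170 g/cup ÷ 28.35 g/oz ≈ 18.0 oz
vegetable oil: 1.25 L × 4/3 ≈ 1.7 L
sliced almonds: 175 g × 4/3 ÷ 28.35 g/oz ≈ 8.2 oz
dried cranberries: 4 tbsp × 4/3 ÷ 16 tbsp/cup × 140 g/cup ≈ 46.7 g
powdered sugar: 3.5 cup × 4/3 ≈ 4.7 cup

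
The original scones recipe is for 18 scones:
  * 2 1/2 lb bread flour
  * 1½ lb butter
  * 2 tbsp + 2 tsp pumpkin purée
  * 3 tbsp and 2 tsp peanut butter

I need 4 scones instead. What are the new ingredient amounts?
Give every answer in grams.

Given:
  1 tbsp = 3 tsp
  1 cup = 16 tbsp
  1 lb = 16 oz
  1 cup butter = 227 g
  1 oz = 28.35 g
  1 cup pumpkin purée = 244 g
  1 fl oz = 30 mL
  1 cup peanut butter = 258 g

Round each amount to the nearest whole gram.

Scaling factor: 4/18 = 2/9.
bread flour: 2.5 lb × 2/9 × 16 oz/lb × 28.35 g/oz = 252 g
butter: 1.5 lb × 2/9 × 16 oz/lb × 28.35 g/oz ≈ 151 g
pumpkin purée: (2 tbsp + 2 tsp = 8/3 tbsp) × 2/9 ÷ 16 tbsp/cup × 244 g/cup ≈ 9 g
peanut butter: (3 tbsp + 2 tsp = 11/3 tbsp) × 2/9 ÷ 16 tbsp/cup × 258 g/cup ≈ 13 g

bread flour: 252 g; butter: 151 g; pumpkin purée: 9 g; peanut butter: 13 g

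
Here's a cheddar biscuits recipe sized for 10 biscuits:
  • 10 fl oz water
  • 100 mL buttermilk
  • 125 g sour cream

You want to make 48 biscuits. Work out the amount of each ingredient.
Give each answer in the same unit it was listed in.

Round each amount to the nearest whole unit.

Scaling factor: 48/10 = 24/5 = 4.8.
water: 10 fl oz × 24/5 = 48 fl oz
buttermilk: 100 mL × 24/5 = 480 mL
sour cream: 125 g × 24/5 = 600 g

water: 48 fl oz; buttermilk: 480 mL; sour cream: 600 g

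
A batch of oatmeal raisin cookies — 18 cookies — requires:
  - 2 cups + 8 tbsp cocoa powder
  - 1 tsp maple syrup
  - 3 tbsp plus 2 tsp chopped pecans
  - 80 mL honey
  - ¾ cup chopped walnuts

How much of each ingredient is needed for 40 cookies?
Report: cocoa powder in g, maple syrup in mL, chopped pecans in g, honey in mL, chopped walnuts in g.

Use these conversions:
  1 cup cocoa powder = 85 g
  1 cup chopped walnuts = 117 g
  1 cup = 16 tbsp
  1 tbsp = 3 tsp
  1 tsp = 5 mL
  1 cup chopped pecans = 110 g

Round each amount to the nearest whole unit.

cocoa powder: 472 g; maple syrup: 11 mL; chopped pecans: 56 g; honey: 178 mL; chopped walnuts: 195 g

Scaling factor: 40/18 = 20/9.
cocoa powder: (2 cup + 8 tbsp = 2.5 cup) × 20/9 × 85 g/cup ≈ 472 g
maple syrup: 1 tsp × 20/9 × 5 mL/tsp ≈ 11 mL
chopped pecans: (3 tbsp + 2 tsp = 11/3 tbsp) × 20/9 ÷ 16 tbsp/cup × 110 g/cup ≈ 56 g
honey: 80 mL × 20/9 ≈ 178 mL
chopped walnuts: 0.75 cup × 20/9 × 117 g/cup = 195 g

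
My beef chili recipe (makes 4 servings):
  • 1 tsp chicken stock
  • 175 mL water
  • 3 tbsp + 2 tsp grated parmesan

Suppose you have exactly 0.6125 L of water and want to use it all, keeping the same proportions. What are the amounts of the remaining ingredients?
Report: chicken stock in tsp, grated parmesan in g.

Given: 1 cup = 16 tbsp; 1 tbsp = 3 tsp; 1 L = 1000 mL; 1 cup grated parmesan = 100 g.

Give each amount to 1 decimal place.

The original recipe has 0.175 L of water, so the scaling factor is 0.6125 ÷ 0.175 = 7/2 = 3.5.
chicken stock: 1 tsp × 7/2 = 3.5 tsp
grated parmesan: (3 tbsp + 2 tsp = 11/3 tbsp) × 7/2 ÷ 16 tbsp/cup × 100 g/cup ≈ 80.2 g

chicken stock: 3.5 tsp; grated parmesan: 80.2 g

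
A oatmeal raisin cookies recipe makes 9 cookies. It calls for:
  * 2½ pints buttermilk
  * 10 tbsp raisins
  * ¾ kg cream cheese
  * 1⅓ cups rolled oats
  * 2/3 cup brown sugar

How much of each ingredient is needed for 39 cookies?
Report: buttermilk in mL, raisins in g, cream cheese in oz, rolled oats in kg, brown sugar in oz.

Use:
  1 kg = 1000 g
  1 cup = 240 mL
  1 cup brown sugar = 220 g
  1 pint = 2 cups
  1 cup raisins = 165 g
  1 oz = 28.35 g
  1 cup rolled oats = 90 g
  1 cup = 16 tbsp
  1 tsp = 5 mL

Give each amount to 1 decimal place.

buttermilk: 5200.0 mL; raisins: 446.9 g; cream cheese: 114.6 oz; rolled oats: 0.5 kg; brown sugar: 22.4 oz

Scaling factor: 39/9 = 13/3.
buttermilk: 2.5 pint × 13/3 × 2 cup/pint × 240 mL/cup = 5200.0 mL
raisins: 10 tbsp × 13/3 ÷ 16 tbsp/cup × 165 g/cup ≈ 446.9 g
cream cheese: 0.75 kg × 13/3 × 1000 g/kg ÷ 28.35 g/oz ≈ 114.6 oz
rolled oats: 4/3 cup × 13/3 × 90 g/cup ÷ 1000 g/kg ≈ 0.5 kg
brown sugar: 2/3 cup × 13/3 × 220 g/cup ÷ 28.35 g/oz ≈ 22.4 oz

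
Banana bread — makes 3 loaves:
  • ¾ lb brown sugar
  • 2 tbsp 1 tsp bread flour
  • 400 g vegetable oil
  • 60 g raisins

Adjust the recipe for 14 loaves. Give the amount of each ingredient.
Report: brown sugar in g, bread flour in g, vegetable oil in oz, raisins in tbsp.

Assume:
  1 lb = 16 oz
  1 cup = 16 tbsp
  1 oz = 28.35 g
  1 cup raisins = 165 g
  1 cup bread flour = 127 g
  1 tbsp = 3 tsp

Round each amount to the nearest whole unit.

brown sugar: 1588 g; bread flour: 86 g; vegetable oil: 66 oz; raisins: 27 tbsp

Scaling factor: 14/3.
brown sugar: 0.75 lb × 14/3 × 16 oz/lb × 28.35 g/oz ≈ 1588 g
bread flour: (2 tbsp + 1 tsp = 7/3 tbsp) × 14/3 ÷ 16 tbsp/cup × 127 g/cup ≈ 86 g
vegetable oil: 400 g × 14/3 ÷ 28.35 g/oz ≈ 66 oz
raisins: 60 g × 14/3 ÷ 165 g/cup × 16 tbsp/cup ≈ 27 tbsp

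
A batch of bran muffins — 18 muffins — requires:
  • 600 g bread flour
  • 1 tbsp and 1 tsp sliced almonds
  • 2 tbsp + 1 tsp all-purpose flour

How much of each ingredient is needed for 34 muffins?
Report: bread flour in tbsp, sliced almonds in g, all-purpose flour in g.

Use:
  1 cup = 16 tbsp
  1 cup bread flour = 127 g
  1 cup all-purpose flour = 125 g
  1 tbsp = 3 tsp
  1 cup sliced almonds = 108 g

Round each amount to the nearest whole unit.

Scaling factor: 34/18 = 17/9.
bread flour: 600 g × 17/9 ÷ 127 g/cup × 16 tbsp/cup ≈ 143 tbsp
sliced almonds: (1 tbsp + 1 tsp = 4/3 tbsp) × 17/9 ÷ 16 tbsp/cup × 108 g/cup = 17 g
all-purpose flour: (2 tbsp + 1 tsp = 7/3 tbsp) × 17/9 ÷ 16 tbsp/cup × 125 g/cup ≈ 34 g

bread flour: 143 tbsp; sliced almonds: 17 g; all-purpose flour: 34 g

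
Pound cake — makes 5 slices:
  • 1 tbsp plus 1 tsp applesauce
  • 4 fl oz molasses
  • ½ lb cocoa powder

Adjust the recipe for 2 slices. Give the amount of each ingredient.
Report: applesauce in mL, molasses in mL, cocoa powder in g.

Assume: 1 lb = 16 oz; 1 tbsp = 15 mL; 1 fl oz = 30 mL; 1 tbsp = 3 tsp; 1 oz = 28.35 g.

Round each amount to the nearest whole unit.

applesauce: 8 mL; molasses: 48 mL; cocoa powder: 91 g

Scaling factor: 2/5 = 0.4.
applesauce: (1 tbsp + 1 tsp = 4/3 tbsp) × 2/5 × 15 mL/tbsp = 8 mL
molasses: 4 fl oz × 2/5 × 30 mL/fl oz = 48 mL
cocoa powder: 0.5 lb × 2/5 × 16 oz/lb × 28.35 g/oz ≈ 91 g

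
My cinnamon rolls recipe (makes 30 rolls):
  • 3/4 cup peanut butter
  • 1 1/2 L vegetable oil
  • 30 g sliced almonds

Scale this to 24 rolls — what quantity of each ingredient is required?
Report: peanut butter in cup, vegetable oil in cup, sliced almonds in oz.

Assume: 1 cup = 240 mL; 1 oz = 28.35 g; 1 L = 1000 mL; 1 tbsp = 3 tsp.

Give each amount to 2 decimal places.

Scaling factor: 24/30 = 4/5 = 0.8.
peanut butter: 0.75 cup × 4/5 = 0.60 cup
vegetable oil: 1.5 L × 4/5 × 1000 mL/L ÷ 240 mL/cup = 5.00 cup
sliced almonds: 30 g × 4/5 ÷ 28.35 g/oz ≈ 0.85 oz

peanut butter: 0.60 cup; vegetable oil: 5.00 cup; sliced almonds: 0.85 oz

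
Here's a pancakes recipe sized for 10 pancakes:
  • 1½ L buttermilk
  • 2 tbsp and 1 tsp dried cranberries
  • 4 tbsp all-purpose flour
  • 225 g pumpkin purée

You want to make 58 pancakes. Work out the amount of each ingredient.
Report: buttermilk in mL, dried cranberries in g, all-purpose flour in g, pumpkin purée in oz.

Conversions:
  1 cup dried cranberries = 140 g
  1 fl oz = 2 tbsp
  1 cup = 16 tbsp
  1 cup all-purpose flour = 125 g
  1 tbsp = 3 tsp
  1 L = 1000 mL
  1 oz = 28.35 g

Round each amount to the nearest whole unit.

buttermilk: 8700 mL; dried cranberries: 118 g; all-purpose flour: 181 g; pumpkin purée: 46 oz

Scaling factor: 58/10 = 29/5 = 5.8.
buttermilk: 1.5 L × 29/5 × 1000 mL/L = 8700 mL
dried cranberries: (2 tbsp + 1 tsp = 7/3 tbsp) × 29/5 ÷ 16 tbsp/cup × 140 g/cup ≈ 118 g
all-purpose flour: 4 tbsp × 29/5 ÷ 16 tbsp/cup × 125 g/cup ≈ 181 g
pumpkin purée: 225 g × 29/5 ÷ 28.35 g/oz ≈ 46 oz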